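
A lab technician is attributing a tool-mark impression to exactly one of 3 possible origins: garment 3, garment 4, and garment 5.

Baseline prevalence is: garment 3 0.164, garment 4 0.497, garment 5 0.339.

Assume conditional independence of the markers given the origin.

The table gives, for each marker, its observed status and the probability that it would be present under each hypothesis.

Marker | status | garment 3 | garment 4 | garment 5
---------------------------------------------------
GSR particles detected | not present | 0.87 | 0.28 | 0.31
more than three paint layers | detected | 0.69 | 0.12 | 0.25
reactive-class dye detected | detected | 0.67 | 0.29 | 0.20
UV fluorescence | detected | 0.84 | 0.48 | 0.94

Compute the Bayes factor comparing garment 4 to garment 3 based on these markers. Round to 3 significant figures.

0.238

Joint likelihood of the marker pattern under each hypothesis (using 1 − P(present | H) for each absent marker):
  garment 4: (1 − 0.28) × 0.12 × 0.29 × 0.48 = 0.012027
  garment 3: (1 − 0.87) × 0.69 × 0.67 × 0.84 = 0.050483
Bayes factor = 0.012027 / 0.050483 ≈ 0.238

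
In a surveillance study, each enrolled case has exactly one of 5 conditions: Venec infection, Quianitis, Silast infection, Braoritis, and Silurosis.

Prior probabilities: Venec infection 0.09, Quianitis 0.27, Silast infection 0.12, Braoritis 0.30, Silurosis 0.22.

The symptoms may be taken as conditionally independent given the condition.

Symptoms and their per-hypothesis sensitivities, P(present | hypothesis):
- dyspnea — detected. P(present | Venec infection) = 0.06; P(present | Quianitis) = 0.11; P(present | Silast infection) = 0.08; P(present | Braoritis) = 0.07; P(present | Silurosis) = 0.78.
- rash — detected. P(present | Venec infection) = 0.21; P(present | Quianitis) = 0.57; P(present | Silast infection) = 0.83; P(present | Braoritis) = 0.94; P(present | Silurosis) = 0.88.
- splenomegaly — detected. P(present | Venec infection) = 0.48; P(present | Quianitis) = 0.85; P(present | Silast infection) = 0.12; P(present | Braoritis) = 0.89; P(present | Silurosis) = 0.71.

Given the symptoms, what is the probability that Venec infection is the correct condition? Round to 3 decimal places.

0.004

For each hypothesis, the unnormalized posterior weight is prior × product of the symptom likelihoods:
  Venec infection: 0.09 × 0.06 × 0.21 × 0.48 = 0.00054432
  Quianitis: 0.27 × 0.11 × 0.57 × 0.85 = 0.01439
  Silast infection: 0.12 × 0.08 × 0.83 × 0.12 = 0.00095616
  Braoritis: 0.30 × 0.07 × 0.94 × 0.89 = 0.017569
  Silurosis: 0.22 × 0.78 × 0.88 × 0.71 = 0.10722
The unnormalized weights sum to 0.14067.
P(Venec infection | evidence) = 0.00054432 / 0.14067 ≈ 0.004.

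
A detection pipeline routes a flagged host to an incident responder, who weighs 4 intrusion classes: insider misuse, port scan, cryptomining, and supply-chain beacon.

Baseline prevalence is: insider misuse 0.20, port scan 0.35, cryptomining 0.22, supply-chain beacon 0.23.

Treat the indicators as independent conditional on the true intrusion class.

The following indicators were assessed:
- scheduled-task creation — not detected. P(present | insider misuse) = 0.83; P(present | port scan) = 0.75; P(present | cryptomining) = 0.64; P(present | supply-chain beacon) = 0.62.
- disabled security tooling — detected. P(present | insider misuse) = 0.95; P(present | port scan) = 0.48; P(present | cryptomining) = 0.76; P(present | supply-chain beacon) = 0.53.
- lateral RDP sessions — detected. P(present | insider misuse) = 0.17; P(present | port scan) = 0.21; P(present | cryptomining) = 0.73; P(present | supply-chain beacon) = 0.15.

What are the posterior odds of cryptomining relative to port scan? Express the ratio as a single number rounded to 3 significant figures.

The normalizing constant cancels in an odds ratio, so compute prior × likelihood for the two hypotheses only (using 1 − P(present | H) for each absent indicator):
  cryptomining: 0.22 × (1 − 0.64) × 0.76 × 0.73 = 0.04394
  port scan: 0.35 × (1 − 0.75) × 0.48 × 0.21 = 0.00882
Posterior odds = 0.04394 / 0.00882 ≈ 4.98.

4.98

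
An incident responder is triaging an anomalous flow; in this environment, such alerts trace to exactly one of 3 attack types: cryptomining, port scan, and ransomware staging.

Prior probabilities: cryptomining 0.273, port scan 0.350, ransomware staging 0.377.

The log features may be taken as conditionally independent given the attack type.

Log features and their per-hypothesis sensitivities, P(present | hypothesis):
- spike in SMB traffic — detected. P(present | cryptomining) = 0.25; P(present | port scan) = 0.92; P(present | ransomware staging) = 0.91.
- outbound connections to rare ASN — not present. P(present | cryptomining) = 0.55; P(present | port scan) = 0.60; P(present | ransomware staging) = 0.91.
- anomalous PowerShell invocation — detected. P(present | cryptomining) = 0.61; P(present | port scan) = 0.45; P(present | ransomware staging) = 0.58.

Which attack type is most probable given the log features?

By Bayes' rule with conditional independence, the unnormalized weight for each hypothesis is prior × ∏ likelihoods (using 1 − P(present | H) for each absent log feature):
  cryptomining: 0.273 × 0.25 × (1 − 0.55) × 0.61 = 0.018735
  port scan: 0.350 × 0.92 × (1 − 0.60) × 0.45 = 0.05796
  ransomware staging: 0.377 × 0.91 × (1 − 0.91) × 0.58 = 0.017908
The unnormalized weights sum to 0.094603.
P(cryptomining | evidence) ≈ 0.018735 / 0.094603 ≈ 0.198
P(port scan | evidence) ≈ 0.05796 / 0.094603 ≈ 0.613
P(ransomware staging | evidence) ≈ 0.017908 / 0.094603 ≈ 0.189
The largest is 0.613, so port scan is most probable.

port scan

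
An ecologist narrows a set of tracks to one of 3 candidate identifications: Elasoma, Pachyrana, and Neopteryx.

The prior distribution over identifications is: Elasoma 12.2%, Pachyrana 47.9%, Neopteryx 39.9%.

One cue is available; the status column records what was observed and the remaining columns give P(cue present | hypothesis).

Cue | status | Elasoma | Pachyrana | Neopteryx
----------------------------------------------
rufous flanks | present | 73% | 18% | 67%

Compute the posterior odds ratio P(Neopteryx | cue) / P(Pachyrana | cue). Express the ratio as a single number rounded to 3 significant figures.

3.10

The normalizing constant cancels in an odds ratio, so compute prior × likelihood for the two hypotheses only:
  Neopteryx: 0.399 × 0.67 = 0.26733
  Pachyrana: 0.479 × 0.18 = 0.08622
Posterior odds = 0.26733 / 0.08622 ≈ 3.10.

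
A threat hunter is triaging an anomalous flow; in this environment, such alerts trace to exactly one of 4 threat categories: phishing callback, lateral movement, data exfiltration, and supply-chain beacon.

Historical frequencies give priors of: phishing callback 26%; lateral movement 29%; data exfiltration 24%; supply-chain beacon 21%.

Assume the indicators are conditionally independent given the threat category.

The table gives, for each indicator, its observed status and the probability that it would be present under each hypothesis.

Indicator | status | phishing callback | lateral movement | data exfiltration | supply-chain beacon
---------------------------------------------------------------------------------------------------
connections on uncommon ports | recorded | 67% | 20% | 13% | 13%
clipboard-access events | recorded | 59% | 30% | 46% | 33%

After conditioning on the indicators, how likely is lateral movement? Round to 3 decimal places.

Multiply each prior by the joint likelihood of the indicator pattern:
  phishing callback: 0.26 × 0.67 × 0.59 = 0.10278
  lateral movement: 0.29 × 0.20 × 0.30 = 0.0174
  data exfiltration: 0.24 × 0.13 × 0.46 = 0.014352
  supply-chain beacon: 0.21 × 0.13 × 0.33 = 0.009009
Marginal likelihood of the evidence = 0.14354.
P(lateral movement | evidence) = 0.0174 / 0.14354 ≈ 0.121.

0.121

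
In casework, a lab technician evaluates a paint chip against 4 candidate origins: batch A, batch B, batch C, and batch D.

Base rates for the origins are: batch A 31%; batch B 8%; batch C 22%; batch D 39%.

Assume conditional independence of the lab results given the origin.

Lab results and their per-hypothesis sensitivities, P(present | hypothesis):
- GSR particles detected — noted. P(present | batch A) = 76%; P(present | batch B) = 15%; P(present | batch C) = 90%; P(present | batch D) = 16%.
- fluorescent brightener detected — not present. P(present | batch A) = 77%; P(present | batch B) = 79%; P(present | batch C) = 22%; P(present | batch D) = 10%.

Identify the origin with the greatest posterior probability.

By Bayes' rule with conditional independence, the unnormalized weight for each hypothesis is prior × ∏ likelihoods (using 1 − P(present | H) for each absent lab result):
  batch A: 0.31 × 0.76 × (1 − 0.77) = 0.054188
  batch B: 0.08 × 0.15 × (1 − 0.79) = 0.00252
  batch C: 0.22 × 0.90 × (1 − 0.22) = 0.15444
  batch D: 0.39 × 0.16 × (1 − 0.10) = 0.05616
The unnormalized weights sum to 0.26731.
P(batch A | evidence) ≈ 0.054188 / 0.26731 ≈ 0.203
P(batch B | evidence) ≈ 0.00252 / 0.26731 ≈ 0.009
P(batch C | evidence) ≈ 0.15444 / 0.26731 ≈ 0.578
P(batch D | evidence) ≈ 0.05616 / 0.26731 ≈ 0.210
The largest is 0.578, so batch C is most probable.

batch C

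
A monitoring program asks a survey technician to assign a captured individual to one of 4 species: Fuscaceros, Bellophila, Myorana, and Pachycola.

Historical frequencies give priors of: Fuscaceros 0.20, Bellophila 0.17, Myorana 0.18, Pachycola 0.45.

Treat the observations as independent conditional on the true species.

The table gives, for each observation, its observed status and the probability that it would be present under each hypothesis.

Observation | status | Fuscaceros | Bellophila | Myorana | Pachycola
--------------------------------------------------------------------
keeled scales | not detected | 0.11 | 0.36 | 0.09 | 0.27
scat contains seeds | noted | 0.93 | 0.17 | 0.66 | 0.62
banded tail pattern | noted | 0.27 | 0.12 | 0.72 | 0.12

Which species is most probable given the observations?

Myorana

For each hypothesis, the unnormalized posterior weight is prior × product of the observation likelihoods (using 1 − P(present | H) for each absent observation):
  Fuscaceros: 0.20 × (1 − 0.11) × 0.93 × 0.27 = 0.044696
  Bellophila: 0.17 × (1 − 0.36) × 0.17 × 0.12 = 0.0022195
  Myorana: 0.18 × (1 − 0.09) × 0.66 × 0.72 = 0.077838
  Pachycola: 0.45 × (1 − 0.27) × 0.62 × 0.12 = 0.02444
Marginal likelihood of the evidence = 0.14919.
P(Fuscaceros | evidence) ≈ 0.044696 / 0.14919 ≈ 0.300
P(Bellophila | evidence) ≈ 0.0022195 / 0.14919 ≈ 0.015
P(Myorana | evidence) ≈ 0.077838 / 0.14919 ≈ 0.522
P(Pachycola | evidence) ≈ 0.02444 / 0.14919 ≈ 0.164
The largest is 0.522, so Myorana is most probable.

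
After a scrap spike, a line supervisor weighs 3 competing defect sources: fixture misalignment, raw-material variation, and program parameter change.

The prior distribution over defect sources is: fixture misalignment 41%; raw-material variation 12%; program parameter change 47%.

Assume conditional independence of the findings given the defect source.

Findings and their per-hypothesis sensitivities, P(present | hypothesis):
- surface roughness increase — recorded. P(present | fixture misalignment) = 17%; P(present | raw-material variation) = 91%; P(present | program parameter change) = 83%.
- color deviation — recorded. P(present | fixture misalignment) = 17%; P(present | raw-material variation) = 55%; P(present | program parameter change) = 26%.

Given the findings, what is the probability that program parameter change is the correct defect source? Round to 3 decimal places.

For each hypothesis, the unnormalized posterior weight is prior × product of the finding likelihoods:
  fixture misalignment: 0.41 × 0.17 × 0.17 = 0.011849
  raw-material variation: 0.12 × 0.91 × 0.55 = 0.06006
  program parameter change: 0.47 × 0.83 × 0.26 = 0.10143
Marginal likelihood of the evidence = 0.17333.
P(program parameter change | evidence) = 0.10143 / 0.17333 ≈ 0.585.

0.585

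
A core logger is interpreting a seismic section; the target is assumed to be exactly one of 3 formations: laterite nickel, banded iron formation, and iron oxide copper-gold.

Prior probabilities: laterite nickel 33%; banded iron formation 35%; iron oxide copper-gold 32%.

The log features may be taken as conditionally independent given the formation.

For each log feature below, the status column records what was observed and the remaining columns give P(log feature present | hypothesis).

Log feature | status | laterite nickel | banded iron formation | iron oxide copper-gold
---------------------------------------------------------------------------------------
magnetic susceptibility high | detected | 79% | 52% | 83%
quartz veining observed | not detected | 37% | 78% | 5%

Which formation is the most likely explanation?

Multiply each prior by the joint likelihood of the log feature pattern (using 1 − P(present | H) for each absent log feature):
  laterite nickel: 0.33 × 0.79 × (1 − 0.37) = 0.16424
  banded iron formation: 0.35 × 0.52 × (1 − 0.78) = 0.04004
  iron oxide copper-gold: 0.32 × 0.83 × (1 − 0.05) = 0.25232
Normalizing constant Z = 0.16424 + 0.04004 + 0.25232 = 0.4566.
P(laterite nickel | evidence) ≈ 0.16424 / 0.4566 ≈ 0.360
P(banded iron formation | evidence) ≈ 0.04004 / 0.4566 ≈ 0.088
P(iron oxide copper-gold | evidence) ≈ 0.25232 / 0.4566 ≈ 0.553
The largest is 0.553, so iron oxide copper-gold is most probable.

iron oxide copper-gold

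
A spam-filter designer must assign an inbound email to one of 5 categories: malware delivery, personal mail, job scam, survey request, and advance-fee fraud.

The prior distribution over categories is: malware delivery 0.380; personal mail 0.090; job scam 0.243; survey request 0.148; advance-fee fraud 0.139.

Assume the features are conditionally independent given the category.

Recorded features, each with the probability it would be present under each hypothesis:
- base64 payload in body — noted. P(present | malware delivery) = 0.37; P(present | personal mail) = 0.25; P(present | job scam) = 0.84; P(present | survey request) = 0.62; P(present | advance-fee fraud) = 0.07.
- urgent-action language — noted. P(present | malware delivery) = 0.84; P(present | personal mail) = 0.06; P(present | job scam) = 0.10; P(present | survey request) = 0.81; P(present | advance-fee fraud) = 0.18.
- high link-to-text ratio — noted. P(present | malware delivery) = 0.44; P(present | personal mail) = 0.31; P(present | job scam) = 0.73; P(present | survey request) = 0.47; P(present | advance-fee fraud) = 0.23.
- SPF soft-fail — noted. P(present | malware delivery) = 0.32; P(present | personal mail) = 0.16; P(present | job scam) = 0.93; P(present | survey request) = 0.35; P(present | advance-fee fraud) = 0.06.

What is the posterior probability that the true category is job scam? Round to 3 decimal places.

0.324

Multiply each prior by the joint likelihood of the feature pattern:
  malware delivery: 0.380 × 0.37 × 0.84 × 0.44 × 0.32 = 0.016629
  personal mail: 0.090 × 0.25 × 0.06 × 0.31 × 0.16 = 6.696e-05
  job scam: 0.243 × 0.84 × 0.10 × 0.73 × 0.93 = 0.013858
  survey request: 0.148 × 0.62 × 0.81 × 0.47 × 0.35 = 0.012227
  advance-fee fraud: 0.139 × 0.07 × 0.18 × 0.23 × 0.06 = 2.4169e-05
Normalizing constant Z = 0.016629 + 6.696e-05 + 0.013858 + 0.012227 + 2.4169e-05 = 0.042804.
P(job scam | evidence) = 0.013858 / 0.042804 ≈ 0.324.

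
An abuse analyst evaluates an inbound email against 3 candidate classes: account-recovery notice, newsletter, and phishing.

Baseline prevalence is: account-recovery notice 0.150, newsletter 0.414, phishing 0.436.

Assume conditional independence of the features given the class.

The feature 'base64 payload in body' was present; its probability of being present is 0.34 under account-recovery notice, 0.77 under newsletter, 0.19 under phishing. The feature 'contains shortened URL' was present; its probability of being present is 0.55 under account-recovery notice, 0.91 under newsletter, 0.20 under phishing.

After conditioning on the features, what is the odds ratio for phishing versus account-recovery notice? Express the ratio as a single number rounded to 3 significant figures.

Posterior odds equal prior odds times the likelihood ratio; only the two competing hypotheses matter.
  phishing: 0.436 × 0.19 × 0.20 = 0.016568
  account-recovery notice: 0.150 × 0.34 × 0.55 = 0.02805
Posterior odds = 0.016568 / 0.02805 ≈ 0.591.

0.591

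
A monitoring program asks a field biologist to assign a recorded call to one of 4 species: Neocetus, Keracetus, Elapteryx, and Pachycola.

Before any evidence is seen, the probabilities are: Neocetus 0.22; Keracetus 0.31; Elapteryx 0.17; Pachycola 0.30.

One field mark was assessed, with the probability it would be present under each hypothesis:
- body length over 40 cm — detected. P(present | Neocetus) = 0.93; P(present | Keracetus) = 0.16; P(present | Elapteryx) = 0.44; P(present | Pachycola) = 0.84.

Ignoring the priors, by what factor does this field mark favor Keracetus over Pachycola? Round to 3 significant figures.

0.190

Likelihood of this field mark under each hypothesis:
  Keracetus: 0.16
  Pachycola: 0.84
Bayes factor = 0.16 / 0.84 ≈ 0.190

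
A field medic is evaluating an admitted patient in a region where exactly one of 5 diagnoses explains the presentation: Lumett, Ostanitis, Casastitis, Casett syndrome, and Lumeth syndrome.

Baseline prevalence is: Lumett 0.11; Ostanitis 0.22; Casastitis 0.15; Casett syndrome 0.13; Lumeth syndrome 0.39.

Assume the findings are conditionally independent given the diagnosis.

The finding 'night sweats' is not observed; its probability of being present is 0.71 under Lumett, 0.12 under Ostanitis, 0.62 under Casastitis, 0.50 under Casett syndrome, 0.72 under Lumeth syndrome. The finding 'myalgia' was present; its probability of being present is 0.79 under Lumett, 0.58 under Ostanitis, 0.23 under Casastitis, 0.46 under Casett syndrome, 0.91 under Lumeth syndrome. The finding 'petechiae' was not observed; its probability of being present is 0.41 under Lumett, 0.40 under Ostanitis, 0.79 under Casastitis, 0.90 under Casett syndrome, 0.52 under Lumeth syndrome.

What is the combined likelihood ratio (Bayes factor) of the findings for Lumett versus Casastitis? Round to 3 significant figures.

7.36

Joint likelihood of the evidence pattern under each hypothesis (using 1 − P(present | H) for each absent finding):
  Lumett: (1 − 0.71) × 0.79 × (1 − 0.41) = 0.13517
  Casastitis: (1 − 0.62) × 0.23 × (1 − 0.79) = 0.018354
Bayes factor = 0.13517 / 0.018354 ≈ 7.36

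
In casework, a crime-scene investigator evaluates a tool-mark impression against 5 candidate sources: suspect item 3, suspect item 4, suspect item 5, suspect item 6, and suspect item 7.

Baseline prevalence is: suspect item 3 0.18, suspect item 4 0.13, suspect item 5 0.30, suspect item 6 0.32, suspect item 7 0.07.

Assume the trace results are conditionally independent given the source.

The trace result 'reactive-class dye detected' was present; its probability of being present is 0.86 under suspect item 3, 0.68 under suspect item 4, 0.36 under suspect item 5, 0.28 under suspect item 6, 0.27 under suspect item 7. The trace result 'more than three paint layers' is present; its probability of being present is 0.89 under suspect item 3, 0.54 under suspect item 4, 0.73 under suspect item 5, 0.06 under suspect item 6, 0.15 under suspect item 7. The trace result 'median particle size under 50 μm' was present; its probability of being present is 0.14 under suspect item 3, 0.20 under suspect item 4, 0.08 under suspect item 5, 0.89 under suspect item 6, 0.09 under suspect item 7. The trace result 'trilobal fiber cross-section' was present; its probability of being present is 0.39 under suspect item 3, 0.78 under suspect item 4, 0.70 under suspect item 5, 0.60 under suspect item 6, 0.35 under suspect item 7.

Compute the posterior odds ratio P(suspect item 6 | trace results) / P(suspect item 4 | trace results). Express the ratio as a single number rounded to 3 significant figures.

The normalizing constant cancels in an odds ratio, so compute prior × likelihood for the two hypotheses only:
  suspect item 6: 0.32 × 0.28 × 0.06 × 0.89 × 0.60 = 0.0028708
  suspect item 4: 0.13 × 0.68 × 0.54 × 0.20 × 0.78 = 0.0074468
Odds(suspect item 6 : suspect item 4) = 0.0028708 / 0.0074468 ≈ 0.386.

0.386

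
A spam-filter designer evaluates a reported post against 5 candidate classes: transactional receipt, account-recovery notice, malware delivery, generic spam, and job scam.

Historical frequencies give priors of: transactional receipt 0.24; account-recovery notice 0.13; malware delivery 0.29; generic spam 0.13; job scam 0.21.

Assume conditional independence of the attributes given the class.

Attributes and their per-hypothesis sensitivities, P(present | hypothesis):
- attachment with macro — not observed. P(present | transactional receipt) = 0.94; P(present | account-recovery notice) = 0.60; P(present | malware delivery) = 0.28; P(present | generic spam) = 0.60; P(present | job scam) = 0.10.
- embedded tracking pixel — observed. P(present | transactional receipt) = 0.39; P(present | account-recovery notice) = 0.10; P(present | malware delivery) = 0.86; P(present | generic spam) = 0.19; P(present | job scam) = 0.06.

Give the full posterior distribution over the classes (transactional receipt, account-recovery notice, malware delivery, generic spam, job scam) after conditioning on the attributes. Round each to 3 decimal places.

By Bayes' rule with conditional independence, the unnormalized weight for each hypothesis is prior × ∏ likelihoods (using 1 − P(present | H) for each absent attribute):
  transactional receipt: 0.24 × (1 − 0.94) × 0.39 = 0.005616
  account-recovery notice: 0.13 × (1 − 0.60) × 0.10 = 0.0052
  malware delivery: 0.29 × (1 − 0.28) × 0.86 = 0.17957
  generic spam: 0.13 × (1 − 0.60) × 0.19 = 0.00988
  job scam: 0.21 × (1 − 0.10) × 0.06 = 0.01134
The unnormalized weights sum to 0.2116.
P(transactional receipt | evidence) = 0.005616 / 0.2116 ≈ 0.027
P(account-recovery notice | evidence) = 0.0052 / 0.2116 ≈ 0.025
P(malware delivery | evidence) = 0.17957 / 0.2116 ≈ 0.849
P(generic spam | evidence) = 0.00988 / 0.2116 ≈ 0.047
P(job scam | evidence) = 0.01134 / 0.2116 ≈ 0.054

0.027, 0.025, 0.849, 0.047, 0.054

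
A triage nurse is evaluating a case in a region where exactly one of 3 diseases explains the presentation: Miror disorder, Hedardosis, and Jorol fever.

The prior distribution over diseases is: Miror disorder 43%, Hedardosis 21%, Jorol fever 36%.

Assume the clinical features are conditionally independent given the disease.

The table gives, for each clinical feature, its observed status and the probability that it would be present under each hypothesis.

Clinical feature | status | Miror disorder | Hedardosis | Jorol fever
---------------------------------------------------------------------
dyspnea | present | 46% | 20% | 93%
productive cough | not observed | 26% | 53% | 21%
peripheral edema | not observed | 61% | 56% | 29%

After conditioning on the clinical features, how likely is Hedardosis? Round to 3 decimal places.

0.034

By Bayes' rule with conditional independence, the unnormalized weight for each hypothesis is prior × ∏ likelihoods (using 1 − P(present | H) for each absent clinical feature):
  Miror disorder: 0.43 × 0.46 × (1 − 0.26) × (1 − 0.61) = 0.057085
  Hedardosis: 0.21 × 0.20 × (1 − 0.53) × (1 − 0.56) = 0.0086856
  Jorol fever: 0.36 × 0.93 × (1 − 0.21) × (1 − 0.29) = 0.18779
Normalizing constant Z = 0.057085 + 0.0086856 + 0.18779 = 0.25356.
P(Hedardosis | evidence) = 0.0086856 / 0.25356 ≈ 0.034.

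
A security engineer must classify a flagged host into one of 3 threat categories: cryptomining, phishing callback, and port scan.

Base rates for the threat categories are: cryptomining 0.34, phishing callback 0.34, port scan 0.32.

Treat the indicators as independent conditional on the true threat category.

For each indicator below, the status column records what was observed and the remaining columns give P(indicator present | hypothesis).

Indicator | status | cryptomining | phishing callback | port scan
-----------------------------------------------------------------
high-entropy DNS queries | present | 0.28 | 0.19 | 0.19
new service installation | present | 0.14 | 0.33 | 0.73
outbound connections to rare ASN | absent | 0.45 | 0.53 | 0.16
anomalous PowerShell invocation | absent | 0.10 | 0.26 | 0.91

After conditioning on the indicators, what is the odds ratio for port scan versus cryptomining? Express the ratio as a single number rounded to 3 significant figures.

0.509

Posterior odds equal prior odds times the likelihood ratio; only the two competing hypotheses matter (using 1 − P(present | H) for each absent indicator).
  port scan: 0.32 × 0.19 × 0.73 × (1 − 0.16) × (1 − 0.91) = 0.0033554
  cryptomining: 0.34 × 0.28 × 0.14 × (1 − 0.45) × (1 − 0.10) = 0.0065974
Posterior odds = 0.0033554 / 0.0065974 ≈ 0.509.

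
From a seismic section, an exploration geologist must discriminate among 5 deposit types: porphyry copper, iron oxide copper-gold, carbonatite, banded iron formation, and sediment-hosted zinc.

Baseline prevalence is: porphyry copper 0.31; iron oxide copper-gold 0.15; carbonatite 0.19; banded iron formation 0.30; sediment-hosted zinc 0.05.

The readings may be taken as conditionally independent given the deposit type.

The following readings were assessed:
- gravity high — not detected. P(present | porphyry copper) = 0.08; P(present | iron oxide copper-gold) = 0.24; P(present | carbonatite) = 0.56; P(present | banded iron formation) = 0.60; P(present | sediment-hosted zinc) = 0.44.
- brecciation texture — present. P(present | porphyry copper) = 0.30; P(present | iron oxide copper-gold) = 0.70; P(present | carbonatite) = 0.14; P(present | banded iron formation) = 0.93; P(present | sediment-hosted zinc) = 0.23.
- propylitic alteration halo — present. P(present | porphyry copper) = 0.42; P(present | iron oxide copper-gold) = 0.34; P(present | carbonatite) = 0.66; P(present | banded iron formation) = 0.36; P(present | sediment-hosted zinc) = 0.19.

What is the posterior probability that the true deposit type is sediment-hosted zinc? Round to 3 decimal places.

Multiply each prior by the joint likelihood of the reading pattern (using 1 − P(present | H) for each absent reading):
  porphyry copper: 0.31 × (1 − 0.08) × 0.30 × 0.42 = 0.035935
  iron oxide copper-gold: 0.15 × (1 − 0.24) × 0.70 × 0.34 = 0.027132
  carbonatite: 0.19 × (1 − 0.56) × 0.14 × 0.66 = 0.0077246
  banded iron formation: 0.30 × (1 − 0.60) × 0.93 × 0.36 = 0.040176
  sediment-hosted zinc: 0.05 × (1 − 0.44) × 0.23 × 0.19 = 0.0012236
Normalizing constant Z = 0.035935 + 0.027132 + 0.0077246 + 0.040176 + 0.0012236 = 0.11219.
P(sediment-hosted zinc | evidence) = 0.0012236 / 0.11219 ≈ 0.011.

0.011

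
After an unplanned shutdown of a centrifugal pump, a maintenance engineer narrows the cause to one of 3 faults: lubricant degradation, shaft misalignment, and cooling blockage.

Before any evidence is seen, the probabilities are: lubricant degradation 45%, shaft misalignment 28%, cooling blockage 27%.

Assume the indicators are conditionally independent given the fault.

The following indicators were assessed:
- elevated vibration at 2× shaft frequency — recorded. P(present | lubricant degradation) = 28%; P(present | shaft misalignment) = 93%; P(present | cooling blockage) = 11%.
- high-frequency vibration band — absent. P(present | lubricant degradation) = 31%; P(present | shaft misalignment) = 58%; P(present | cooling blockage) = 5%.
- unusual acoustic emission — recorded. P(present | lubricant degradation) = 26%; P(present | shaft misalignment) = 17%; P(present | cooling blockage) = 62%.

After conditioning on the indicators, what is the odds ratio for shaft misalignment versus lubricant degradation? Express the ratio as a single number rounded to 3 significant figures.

0.823

The normalizing constant cancels in an odds ratio, so compute prior × likelihood for the two hypotheses only (using 1 − P(present | H) for each absent indicator):
  shaft misalignment: 0.28 × 0.93 × (1 − 0.58) × 0.17 = 0.018593
  lubricant degradation: 0.45 × 0.28 × (1 − 0.31) × 0.26 = 0.022604
Odds(shaft misalignment : lubricant degradation) = 0.018593 / 0.022604 ≈ 0.823.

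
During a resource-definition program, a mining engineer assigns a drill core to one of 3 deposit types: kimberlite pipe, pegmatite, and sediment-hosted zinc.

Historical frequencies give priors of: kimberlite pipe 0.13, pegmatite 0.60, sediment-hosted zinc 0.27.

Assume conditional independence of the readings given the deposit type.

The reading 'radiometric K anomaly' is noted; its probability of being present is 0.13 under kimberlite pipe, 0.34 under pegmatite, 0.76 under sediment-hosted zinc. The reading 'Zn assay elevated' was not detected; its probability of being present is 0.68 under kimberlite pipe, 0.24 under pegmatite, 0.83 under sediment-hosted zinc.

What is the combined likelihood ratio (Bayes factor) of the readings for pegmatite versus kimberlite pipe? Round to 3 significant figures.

6.21

Take the product of per-reading likelihoods under each hypothesis (using 1 − P(present | H) for each absent reading), then divide.
  pegmatite: 0.34 × (1 − 0.24) = 0.2584
  kimberlite pipe: 0.13 × (1 − 0.68) = 0.0416
Bayes factor = 0.2584 / 0.0416 ≈ 6.21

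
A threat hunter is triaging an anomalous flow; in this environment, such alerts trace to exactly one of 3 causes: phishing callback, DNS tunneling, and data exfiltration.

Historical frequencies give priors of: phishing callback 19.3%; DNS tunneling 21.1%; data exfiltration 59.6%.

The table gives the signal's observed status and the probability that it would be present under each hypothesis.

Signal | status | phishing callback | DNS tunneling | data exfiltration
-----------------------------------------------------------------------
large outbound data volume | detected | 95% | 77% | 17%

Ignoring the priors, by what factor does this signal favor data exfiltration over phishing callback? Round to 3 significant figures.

The Bayes factor is the ratio of the two likelihoods.
  data exfiltration: 0.17
  phishing callback: 0.95
Bayes factor = 0.17 / 0.95 ≈ 0.179

0.179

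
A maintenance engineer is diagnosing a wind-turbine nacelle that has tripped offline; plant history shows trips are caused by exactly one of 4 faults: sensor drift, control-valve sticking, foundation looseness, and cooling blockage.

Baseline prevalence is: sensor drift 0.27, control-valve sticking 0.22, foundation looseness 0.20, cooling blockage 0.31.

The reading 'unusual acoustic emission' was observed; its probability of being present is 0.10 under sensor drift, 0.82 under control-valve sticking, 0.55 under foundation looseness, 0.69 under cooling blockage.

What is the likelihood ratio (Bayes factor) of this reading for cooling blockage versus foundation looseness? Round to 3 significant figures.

1.25

The Bayes factor is the ratio of the two likelihoods.
  cooling blockage: 0.69
  foundation looseness: 0.55
Bayes factor = 0.69 / 0.55 ≈ 1.25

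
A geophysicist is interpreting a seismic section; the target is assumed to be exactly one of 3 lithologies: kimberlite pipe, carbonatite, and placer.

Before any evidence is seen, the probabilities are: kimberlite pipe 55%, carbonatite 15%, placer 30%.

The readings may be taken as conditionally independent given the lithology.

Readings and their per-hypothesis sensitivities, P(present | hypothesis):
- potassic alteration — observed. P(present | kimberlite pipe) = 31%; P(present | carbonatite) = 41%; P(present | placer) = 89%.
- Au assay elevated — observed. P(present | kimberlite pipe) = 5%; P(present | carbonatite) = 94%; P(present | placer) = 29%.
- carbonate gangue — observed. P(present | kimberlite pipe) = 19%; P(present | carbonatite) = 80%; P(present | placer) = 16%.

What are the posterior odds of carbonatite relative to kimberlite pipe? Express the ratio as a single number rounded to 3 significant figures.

28.6

Posterior odds equal prior odds times the likelihood ratio; only the two competing hypotheses matter.
  carbonatite: 0.15 × 0.41 × 0.94 × 0.80 = 0.046248
  kimberlite pipe: 0.55 × 0.31 × 0.05 × 0.19 = 0.0016198
Posterior odds = 0.046248 / 0.0016198 ≈ 28.6.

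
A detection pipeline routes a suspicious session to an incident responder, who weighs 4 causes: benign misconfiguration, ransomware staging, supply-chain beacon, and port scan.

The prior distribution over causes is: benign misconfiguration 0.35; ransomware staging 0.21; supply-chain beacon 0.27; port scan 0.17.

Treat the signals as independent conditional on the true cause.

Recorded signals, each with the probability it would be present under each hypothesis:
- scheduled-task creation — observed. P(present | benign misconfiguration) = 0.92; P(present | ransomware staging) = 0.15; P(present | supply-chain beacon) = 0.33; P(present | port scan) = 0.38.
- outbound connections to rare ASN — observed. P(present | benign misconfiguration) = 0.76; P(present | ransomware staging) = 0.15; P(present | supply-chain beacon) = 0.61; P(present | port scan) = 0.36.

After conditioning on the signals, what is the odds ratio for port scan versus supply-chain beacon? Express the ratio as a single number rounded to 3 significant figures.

The normalizing constant cancels in an odds ratio, so compute prior × likelihood for the two hypotheses only:
  port scan: 0.17 × 0.38 × 0.36 = 0.023256
  supply-chain beacon: 0.27 × 0.33 × 0.61 = 0.054351
Odds(port scan : supply-chain beacon) = 0.023256 / 0.054351 ≈ 0.428.

0.428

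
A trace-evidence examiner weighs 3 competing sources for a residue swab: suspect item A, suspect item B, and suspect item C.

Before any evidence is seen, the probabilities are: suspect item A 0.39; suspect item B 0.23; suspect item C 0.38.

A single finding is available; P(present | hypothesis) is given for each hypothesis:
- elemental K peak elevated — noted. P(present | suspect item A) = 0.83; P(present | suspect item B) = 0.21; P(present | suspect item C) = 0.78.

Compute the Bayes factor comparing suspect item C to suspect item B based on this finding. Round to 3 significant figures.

3.71

Likelihood of this finding under each hypothesis:
  suspect item C: 0.78
  suspect item B: 0.21
Bayes factor = 0.78 / 0.21 ≈ 3.71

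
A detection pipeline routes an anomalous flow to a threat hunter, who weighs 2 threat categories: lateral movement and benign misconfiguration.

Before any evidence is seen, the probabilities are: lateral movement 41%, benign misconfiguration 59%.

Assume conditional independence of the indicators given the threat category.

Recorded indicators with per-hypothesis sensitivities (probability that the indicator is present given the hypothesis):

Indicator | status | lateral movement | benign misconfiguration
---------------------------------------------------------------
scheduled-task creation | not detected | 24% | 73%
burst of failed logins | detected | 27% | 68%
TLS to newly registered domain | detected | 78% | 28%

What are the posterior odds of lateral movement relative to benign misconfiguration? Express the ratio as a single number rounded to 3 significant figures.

2.16

Posterior odds equal prior odds times the likelihood ratio; only the two competing hypotheses matter (using 1 − P(present | H) for each absent indicator).
  lateral movement: 0.41 × (1 − 0.24) × 0.27 × 0.78 = 0.065623
  benign misconfiguration: 0.59 × (1 − 0.73) × 0.68 × 0.28 = 0.030331
Posterior odds = 0.065623 / 0.030331 ≈ 2.16.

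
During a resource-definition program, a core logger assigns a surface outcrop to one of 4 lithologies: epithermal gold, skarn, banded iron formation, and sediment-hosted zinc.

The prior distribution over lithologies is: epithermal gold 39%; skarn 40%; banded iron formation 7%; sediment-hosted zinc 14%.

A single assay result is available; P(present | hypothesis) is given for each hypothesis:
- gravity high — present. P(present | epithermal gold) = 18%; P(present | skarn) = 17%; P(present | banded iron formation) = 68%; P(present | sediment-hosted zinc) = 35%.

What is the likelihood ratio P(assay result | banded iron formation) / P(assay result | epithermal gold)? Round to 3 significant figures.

The Bayes factor is the ratio of the two likelihoods.
  banded iron formation: 0.68
  epithermal gold: 0.18
Bayes factor = 0.68 / 0.18 ≈ 3.78

3.78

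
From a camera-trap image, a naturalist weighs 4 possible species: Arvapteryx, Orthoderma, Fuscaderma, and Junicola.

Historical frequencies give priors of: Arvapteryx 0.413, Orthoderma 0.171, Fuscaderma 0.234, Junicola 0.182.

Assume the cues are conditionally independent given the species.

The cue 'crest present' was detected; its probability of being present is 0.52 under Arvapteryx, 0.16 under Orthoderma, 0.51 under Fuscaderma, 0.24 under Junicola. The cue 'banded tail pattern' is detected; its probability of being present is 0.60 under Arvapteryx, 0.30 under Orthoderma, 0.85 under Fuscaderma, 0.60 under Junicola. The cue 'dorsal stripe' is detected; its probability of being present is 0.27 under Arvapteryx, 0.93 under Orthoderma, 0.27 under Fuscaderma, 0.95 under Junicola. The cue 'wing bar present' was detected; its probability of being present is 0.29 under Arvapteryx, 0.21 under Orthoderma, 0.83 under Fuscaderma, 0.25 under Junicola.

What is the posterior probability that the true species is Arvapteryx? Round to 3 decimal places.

0.248

Multiply each prior by the joint likelihood of the cue pattern:
  Arvapteryx: 0.413 × 0.52 × 0.60 × 0.27 × 0.29 = 0.010089
  Orthoderma: 0.171 × 0.16 × 0.30 × 0.93 × 0.21 = 0.001603
  Fuscaderma: 0.234 × 0.51 × 0.85 × 0.27 × 0.83 = 0.022732
  Junicola: 0.182 × 0.24 × 0.60 × 0.95 × 0.25 = 0.0062244
The unnormalized weights sum to 0.040649.
P(Arvapteryx | evidence) = 0.010089 / 0.040649 ≈ 0.248.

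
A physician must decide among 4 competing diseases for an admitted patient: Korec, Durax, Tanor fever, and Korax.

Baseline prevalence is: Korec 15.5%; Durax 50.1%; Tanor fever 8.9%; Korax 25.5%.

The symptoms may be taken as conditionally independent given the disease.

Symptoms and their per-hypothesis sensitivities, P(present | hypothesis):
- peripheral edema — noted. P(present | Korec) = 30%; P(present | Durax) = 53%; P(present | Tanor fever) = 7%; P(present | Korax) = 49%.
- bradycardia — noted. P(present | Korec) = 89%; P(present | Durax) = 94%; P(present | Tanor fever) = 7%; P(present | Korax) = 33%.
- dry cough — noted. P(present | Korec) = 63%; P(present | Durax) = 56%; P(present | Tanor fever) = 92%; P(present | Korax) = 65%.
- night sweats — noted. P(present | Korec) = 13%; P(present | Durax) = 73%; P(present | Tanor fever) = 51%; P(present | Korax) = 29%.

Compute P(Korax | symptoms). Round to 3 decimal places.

0.069

For each hypothesis, the unnormalized posterior weight is prior × product of the symptom likelihoods:
  Korec: 0.155 × 0.30 × 0.89 × 0.63 × 0.13 = 0.0033894
  Durax: 0.501 × 0.53 × 0.94 × 0.56 × 0.73 = 0.10204
  Tanor fever: 0.089 × 0.07 × 0.07 × 0.92 × 0.51 = 0.00020462
  Korax: 0.255 × 0.49 × 0.33 × 0.65 × 0.29 = 0.0077725
Normalizing constant Z = 0.0033894 + 0.10204 + 0.00020462 + 0.0077725 = 0.1134.
P(Korax | evidence) = 0.0077725 / 0.1134 ≈ 0.069.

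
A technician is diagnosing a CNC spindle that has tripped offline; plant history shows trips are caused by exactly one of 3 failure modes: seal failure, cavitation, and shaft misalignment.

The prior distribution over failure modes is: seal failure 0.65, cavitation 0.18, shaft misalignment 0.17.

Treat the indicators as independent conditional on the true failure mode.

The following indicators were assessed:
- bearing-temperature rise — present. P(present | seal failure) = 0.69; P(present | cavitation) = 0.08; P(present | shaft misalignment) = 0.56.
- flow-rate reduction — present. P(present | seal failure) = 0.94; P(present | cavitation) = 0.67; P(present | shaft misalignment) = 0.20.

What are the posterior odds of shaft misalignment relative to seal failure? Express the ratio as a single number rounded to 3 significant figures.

The normalizing constant cancels in an odds ratio, so compute prior × likelihood for the two hypotheses only:
  shaft misalignment: 0.17 × 0.56 × 0.20 = 0.01904
  seal failure: 0.65 × 0.69 × 0.94 = 0.42159
Odds(shaft misalignment : seal failure) = 0.01904 / 0.42159 ≈ 0.0452.

0.0452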